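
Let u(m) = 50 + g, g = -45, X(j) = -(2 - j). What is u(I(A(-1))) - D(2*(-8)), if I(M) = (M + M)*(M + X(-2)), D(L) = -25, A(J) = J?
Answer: 30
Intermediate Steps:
X(j) = -2 + j
I(M) = 2*M*(-4 + M) (I(M) = (M + M)*(M + (-2 - 2)) = (2*M)*(M - 4) = (2*M)*(-4 + M) = 2*M*(-4 + M))
u(m) = 5 (u(m) = 50 - 45 = 5)
u(I(A(-1))) - D(2*(-8)) = 5 - 1*(-25) = 5 + 25 = 30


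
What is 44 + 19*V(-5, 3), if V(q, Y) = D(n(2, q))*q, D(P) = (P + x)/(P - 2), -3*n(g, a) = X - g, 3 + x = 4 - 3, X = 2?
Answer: -51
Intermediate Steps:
x = -2 (x = -3 + (4 - 3) = -3 + 1 = -2)
n(g, a) = -2/3 + g/3 (n(g, a) = -(2 - g)/3 = -2/3 + g/3)
D(P) = 1 (D(P) = (P - 2)/(P - 2) = (-2 + P)/(-2 + P) = 1)
V(q, Y) = q (V(q, Y) = 1*q = q)
44 + 19*V(-5, 3) = 44 + 19*(-5) = 44 - 95 = -51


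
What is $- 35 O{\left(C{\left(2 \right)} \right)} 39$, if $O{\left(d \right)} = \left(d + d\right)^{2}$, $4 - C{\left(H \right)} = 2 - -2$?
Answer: $0$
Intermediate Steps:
$C{\left(H \right)} = 0$ ($C{\left(H \right)} = 4 - \left(2 - -2\right) = 4 - \left(2 + 2\right) = 4 - 4 = 0$)
$O{\left(d \right)} = 4 d^{2}$ ($O{\left(d \right)} = \left(2 d\right)^{2} = 4 d^{2}$)
$- 35 O{\left(C{\left(2 \right)} \right)} 39 = - 35 \cdot 4 \cdot 0^{2} \cdot 39 = - 35 \cdot 4 \cdot 0 \cdot 39 = \left(-35\right) 0 \cdot 39 = 0 \cdot 39 = 0$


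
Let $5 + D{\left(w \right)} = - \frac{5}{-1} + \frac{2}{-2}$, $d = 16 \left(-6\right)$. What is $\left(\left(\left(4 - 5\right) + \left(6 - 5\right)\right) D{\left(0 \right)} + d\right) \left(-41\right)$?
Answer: $3936$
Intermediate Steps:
$d = -96$
$D{\left(w \right)} = -1$ ($D{\left(w \right)} = -5 + \left(- \frac{5}{-1} + \frac{2}{-2}\right) = -5 + \left(\left(-5\right) \left(-1\right) + 2 \left(- \frac{1}{2}\right)\right) = -5 + \left(5 - 1\right) = -5 + 4 = -1$)
$\left(\left(\left(4 - 5\right) + \left(6 - 5\right)\right) D{\left(0 \right)} + d\right) \left(-41\right) = \left(\left(\left(4 - 5\right) + \left(6 - 5\right)\right) \left(-1\right) - 96\right) \left(-41\right) = \left(\left(-1 + \left(6 - 5\right)\right) \left(-1\right) - 96\right) \left(-41\right) = \left(\left(-1 + 1\right) \left(-1\right) - 96\right) \left(-41\right) = \left(0 \left(-1\right) - 96\right) \left(-41\right) = \left(0 - 96\right) \left(-41\right) = \left(-96\right) \left(-41\right) = 3936$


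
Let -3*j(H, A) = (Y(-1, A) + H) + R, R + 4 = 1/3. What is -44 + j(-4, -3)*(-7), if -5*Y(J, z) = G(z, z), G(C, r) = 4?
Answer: -2869/45 ≈ -63.756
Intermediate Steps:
Y(J, z) = -⅘ (Y(J, z) = -⅕*4 = -⅘)
R = -11/3 (R = -4 + 1/3 = -4 + ⅓ = -11/3 ≈ -3.6667)
j(H, A) = 67/45 - H/3 (j(H, A) = -((-⅘ + H) - 11/3)/3 = -(-67/15 + H)/3 = 67/45 - H/3)
-44 + j(-4, -3)*(-7) = -44 + (67/45 - ⅓*(-4))*(-7) = -44 + (67/45 + 4/3)*(-7) = -44 + (127/45)*(-7) = -44 - 889/45 = -2869/45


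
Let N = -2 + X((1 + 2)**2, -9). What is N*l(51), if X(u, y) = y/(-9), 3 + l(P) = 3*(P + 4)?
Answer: -162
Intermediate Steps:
l(P) = 9 + 3*P (l(P) = -3 + 3*(P + 4) = -3 + 3*(4 + P) = -3 + (12 + 3*P) = 9 + 3*P)
X(u, y) = -y/9 (X(u, y) = y*(-1/9) = -y/9)
N = -1 (N = -2 - 1/9*(-9) = -2 + 1 = -1)
N*l(51) = -(9 + 3*51) = -(9 + 153) = -1*162 = -162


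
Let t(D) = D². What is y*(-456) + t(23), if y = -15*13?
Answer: 89449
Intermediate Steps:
y = -195
y*(-456) + t(23) = -195*(-456) + 23² = 88920 + 529 = 89449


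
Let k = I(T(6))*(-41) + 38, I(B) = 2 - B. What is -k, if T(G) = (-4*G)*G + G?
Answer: 5702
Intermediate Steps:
T(G) = G - 4*G² (T(G) = -4*G² + G = G - 4*G²)
k = -5702 (k = (2 - 6*(1 - 4*6))*(-41) + 38 = (2 - 6*(1 - 24))*(-41) + 38 = (2 - 6*(-23))*(-41) + 38 = (2 - 1*(-138))*(-41) + 38 = (2 + 138)*(-41) + 38 = 140*(-41) + 38 = -5740 + 38 = -5702)
-k = -1*(-5702) = 5702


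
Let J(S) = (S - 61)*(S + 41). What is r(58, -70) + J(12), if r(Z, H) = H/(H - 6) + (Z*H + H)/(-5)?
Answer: -67263/38 ≈ -1770.1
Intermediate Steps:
J(S) = (-61 + S)*(41 + S)
r(Z, H) = -H/5 + H/(-6 + H) - H*Z/5 (r(Z, H) = H/(-6 + H) + (H*Z + H)*(-⅕) = H/(-6 + H) + (H + H*Z)*(-⅕) = H/(-6 + H) + (-H/5 - H*Z/5) = -H/5 + H/(-6 + H) - H*Z/5)
r(58, -70) + J(12) = (⅕)*(-70)*(11 - 1*(-70) + 6*58 - 1*(-70)*58)/(-6 - 70) + (-2501 + 12² - 20*12) = (⅕)*(-70)*(11 + 70 + 348 + 4060)/(-76) + (-2501 + 144 - 240) = (⅕)*(-70)*(-1/76)*4489 - 2597 = 31423/38 - 2597 = -67263/38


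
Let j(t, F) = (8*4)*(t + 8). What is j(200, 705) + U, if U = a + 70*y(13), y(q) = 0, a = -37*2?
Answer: 6582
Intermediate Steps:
j(t, F) = 256 + 32*t (j(t, F) = 32*(8 + t) = 256 + 32*t)
a = -74
U = -74 (U = -74 + 70*0 = -74 + 0 = -74)
j(200, 705) + U = (256 + 32*200) - 74 = (256 + 6400) - 74 = 6656 - 74 = 6582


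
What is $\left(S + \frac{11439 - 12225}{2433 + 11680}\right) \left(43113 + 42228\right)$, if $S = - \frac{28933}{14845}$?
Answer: $- \frac{35843185778259}{209507485} \approx -1.7108 \cdot 10^{5}$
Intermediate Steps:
$S = - \frac{28933}{14845}$ ($S = \left(-28933\right) \frac{1}{14845} = - \frac{28933}{14845} \approx -1.949$)
$\left(S + \frac{11439 - 12225}{2433 + 11680}\right) \left(43113 + 42228\right) = \left(- \frac{28933}{14845} + \frac{11439 - 12225}{2433 + 11680}\right) \left(43113 + 42228\right) = \left(- \frac{28933}{14845} - \frac{786}{14113}\right) 85341 = \left(- \frac{419999599}{209507485}\right) 85341 = - \frac{35843185778259}{209507485}$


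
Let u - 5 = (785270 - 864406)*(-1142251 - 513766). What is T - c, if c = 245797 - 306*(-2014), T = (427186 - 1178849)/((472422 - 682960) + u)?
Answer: -112976017450662762/131050350779 ≈ -8.6208e+5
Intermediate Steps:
u = 131050561317 (u = 5 + (785270 - 864406)*(-1142251 - 513766) = 5 - 79136*(-1656017) = 5 + 131050561312 = 131050561317)
T = -751663/131050350779 (T = (427186 - 1178849)/((472422 - 682960) + 131050561317) = -751663/(-210538 + 131050561317) = -751663/131050350779 ≈ -5.7357e-6)
c = 862081 (c = 245797 - 1*(-616284) = 245797 + 616284 = 862081)
T - c = -751663/131050350779 - 1*862081 = -751663/131050350779 - 862081 = -112976017450662762/131050350779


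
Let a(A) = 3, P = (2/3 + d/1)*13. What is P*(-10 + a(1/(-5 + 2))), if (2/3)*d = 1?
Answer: -1183/6 ≈ -197.17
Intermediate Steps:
d = 3/2 (d = (3/2)*1 = 3/2 ≈ 1.5000)
P = 169/6 (P = (2/3 + (3/2)/1)*13 = (2*(1/3) + (3/2)*1)*13 = (2/3 + 3/2)*13 = (13/6)*13 = 169/6 ≈ 28.167)
P*(-10 + a(1/(-5 + 2))) = 169*(-10 + 3)/6 = (169/6)*(-7) = -1183/6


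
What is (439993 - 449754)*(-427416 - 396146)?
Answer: 8038788682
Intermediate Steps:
(439993 - 449754)*(-427416 - 396146) = -9761*(-823562) = 8038788682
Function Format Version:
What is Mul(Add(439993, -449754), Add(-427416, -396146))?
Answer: 8038788682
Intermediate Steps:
Mul(Add(439993, -449754), Add(-427416, -396146)) = Mul(-9761, -823562) = 8038788682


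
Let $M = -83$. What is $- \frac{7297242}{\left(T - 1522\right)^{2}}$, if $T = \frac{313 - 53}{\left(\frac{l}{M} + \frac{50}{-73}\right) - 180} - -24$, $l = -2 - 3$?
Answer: $- \frac{344775917209783}{106227274417974} \approx -3.2456$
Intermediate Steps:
$l = -5$
$T = \frac{379852}{16837}$ ($T = \frac{313 - 53}{\left(- \frac{5}{-83} + \frac{50}{-73}\right) - 180} - -24 = \frac{260}{\left(\left(-5\right) \left(- \frac{1}{83}\right) + 50 \left(- \frac{1}{73}\right)\right) - 180} + 24 = \frac{260}{\left(\frac{5}{83} - \frac{50}{73}\right) - 180} + 24 = \frac{260}{- \frac{3785}{6059} - 180} + 24 = \frac{260}{- \frac{1094405}{6059}} + 24 = 260 \left(- \frac{6059}{1094405}\right) + 24 = - \frac{24236}{16837} + 24 = \frac{379852}{16837} \approx 22.561$)
$- \frac{7297242}{\left(T - 1522\right)^{2}} = - \frac{7297242}{\left(\frac{379852}{16837} - 1522\right)^{2}} = - \frac{7297242}{\left(- \frac{25246062}{16837}\right)^{2}} = - \frac{7297242}{\frac{637363646507844}{283484569}} = \left(-7297242\right) \frac{283484569}{637363646507844} = - \frac{344775917209783}{106227274417974}$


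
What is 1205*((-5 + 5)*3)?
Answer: 0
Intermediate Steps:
1205*((-5 + 5)*3) = 1205*(0*3) = 1205*0 = 0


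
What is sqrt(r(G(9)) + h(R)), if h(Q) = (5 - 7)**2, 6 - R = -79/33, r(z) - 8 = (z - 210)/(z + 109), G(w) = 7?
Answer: sqrt(41)/2 ≈ 3.2016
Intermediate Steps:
r(z) = 8 + (-210 + z)/(109 + z) (r(z) = 8 + (z - 210)/(z + 109) = 8 + (-210 + z)/(109 + z))
R = 277/33 (R = 6 - (-79)/33 = 6 - 1*(-79/33) = 6 + 79/33 = 277/33 ≈ 8.3939)
h(Q) = 4 (h(Q) = (-2)**2 = 4)
sqrt(r(G(9)) + h(R)) = sqrt((662 + 9*7)/(109 + 7) + 4) = sqrt((662 + 63)/116 + 4) = sqrt((1/116)*725 + 4) = sqrt(25/4 + 4) = sqrt(41/4) = sqrt(41)/2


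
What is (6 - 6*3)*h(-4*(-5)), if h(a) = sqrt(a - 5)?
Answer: -12*sqrt(15) ≈ -46.476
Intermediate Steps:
h(a) = sqrt(-5 + a)
(6 - 6*3)*h(-4*(-5)) = (6 - 6*3)*sqrt(-5 - 4*(-5)) = (6 - 18)*sqrt(-5 + 20) = -12*sqrt(15)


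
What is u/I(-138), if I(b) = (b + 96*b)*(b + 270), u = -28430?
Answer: 14215/883476 ≈ 0.016090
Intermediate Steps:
I(b) = 97*b*(270 + b) (I(b) = (97*b)*(270 + b) = 97*b*(270 + b))
u/I(-138) = -28430*(-1/(13386*(270 - 138))) = -28430/(97*(-138)*132) = -28430/(-1766952) = -28430*(-1/1766952) = 14215/883476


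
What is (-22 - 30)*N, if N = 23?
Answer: -1196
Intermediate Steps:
(-22 - 30)*N = (-22 - 30)*23 = -52*23 = -1196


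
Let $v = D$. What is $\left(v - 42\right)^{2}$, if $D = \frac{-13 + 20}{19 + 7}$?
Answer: $\frac{1177225}{676} \approx 1741.5$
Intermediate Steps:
$D = \frac{7}{26} \approx 0.26923$
$v = \frac{7}{26} \approx 0.26923$
$\left(v - 42\right)^{2} = \left(\frac{7}{26} - 42\right)^{2} = \left(- \frac{1085}{26}\right)^{2} = \frac{1177225}{676}$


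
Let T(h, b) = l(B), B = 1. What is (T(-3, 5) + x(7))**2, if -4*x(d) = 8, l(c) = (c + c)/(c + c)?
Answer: 1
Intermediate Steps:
l(c) = 1 (l(c) = (2*c)/((2*c)) = (2*c)*(1/(2*c)) = 1)
T(h, b) = 1
x(d) = -2 (x(d) = -1/4*8 = -2)
(T(-3, 5) + x(7))**2 = (1 - 2)**2 = (-1)**2 = 1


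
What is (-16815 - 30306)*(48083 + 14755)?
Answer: -2960989398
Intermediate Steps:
(-16815 - 30306)*(48083 + 14755) = -47121*62838 = -2960989398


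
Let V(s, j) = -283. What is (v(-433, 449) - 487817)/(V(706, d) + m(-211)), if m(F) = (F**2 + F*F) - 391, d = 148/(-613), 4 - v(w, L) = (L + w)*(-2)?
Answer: -69683/12624 ≈ -5.5199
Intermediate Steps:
v(w, L) = 4 + 2*L + 2*w (v(w, L) = 4 - (L + w)*(-2) = 4 - (-2*L - 2*w) = 4 + (2*L + 2*w) = 4 + 2*L + 2*w)
d = -148/613 (d = 148*(-1/613) = -148/613 ≈ -0.24144)
m(F) = -391 + 2*F**2 (m(F) = (F**2 + F**2) - 391 = 2*F**2 - 391 = -391 + 2*F**2)
(v(-433, 449) - 487817)/(V(706, d) + m(-211)) = ((4 + 2*449 + 2*(-433)) - 487817)/(-283 + (-391 + 2*(-211)**2)) = ((4 + 898 - 866) - 487817)/(-283 + (-391 + 2*44521)) = (36 - 487817)/(-283 + (-391 + 89042)) = -487781/(-283 + 88651) = -487781/88368 = -487781*1/88368 = -69683/12624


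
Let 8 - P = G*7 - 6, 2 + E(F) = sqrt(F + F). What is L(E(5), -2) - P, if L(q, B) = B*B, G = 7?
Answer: 39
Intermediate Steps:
E(F) = -2 + sqrt(2)*sqrt(F) (E(F) = -2 + sqrt(F + F) = -2 + sqrt(2*F) = -2 + sqrt(2)*sqrt(F))
L(q, B) = B**2
P = -35 (P = 8 - (7*7 - 6) = 8 - (49 - 6) = 8 - 1*43 = 8 - 43 = -35)
L(E(5), -2) - P = (-2)**2 - 1*(-35) = 4 + 35 = 39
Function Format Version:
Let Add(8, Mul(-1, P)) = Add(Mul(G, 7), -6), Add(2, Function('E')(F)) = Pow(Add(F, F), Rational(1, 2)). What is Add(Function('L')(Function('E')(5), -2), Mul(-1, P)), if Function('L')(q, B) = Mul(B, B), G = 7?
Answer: 39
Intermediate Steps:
Function('E')(F) = Add(-2, Mul(Pow(2, Rational(1, 2)), Pow(F, Rational(1, 2)))) (Function('E')(F) = Add(-2, Pow(Add(F, F), Rational(1, 2))) = Add(-2, Pow(Mul(2, F), Rational(1, 2))) = Add(-2, Mul(Pow(2, Rational(1, 2)), Pow(F, Rational(1, 2)))))
Function('L')(q, B) = Pow(B, 2)
P = -35 (P = Add(8, Mul(-1, Add(Mul(7, 7), -6))) = Add(8, Mul(-1, Add(49, -6))) = Add(8, Mul(-1, 43)) = Add(8, -43) = -35)
Add(Function('L')(Function('E')(5), -2), Mul(-1, P)) = Add(Pow(-2, 2), Mul(-1, -35)) = Add(4, 35) = 39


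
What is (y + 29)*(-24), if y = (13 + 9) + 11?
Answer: -1488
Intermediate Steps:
y = 33 (y = 22 + 11 = 33)
(y + 29)*(-24) = (33 + 29)*(-24) = 62*(-24) = -1488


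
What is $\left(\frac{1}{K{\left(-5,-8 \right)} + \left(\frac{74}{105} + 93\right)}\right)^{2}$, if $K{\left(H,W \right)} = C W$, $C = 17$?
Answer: $\frac{11025}{19722481} \approx 0.00055901$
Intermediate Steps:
$K{\left(H,W \right)} = 17 W$
$\left(\frac{1}{K{\left(-5,-8 \right)} + \left(\frac{74}{105} + 93\right)}\right)^{2} = \left(\frac{1}{17 \left(-8\right) + \left(\frac{74}{105} + 93\right)}\right)^{2} = \left(\frac{1}{-136 + \left(74 \cdot \frac{1}{105} + 93\right)}\right)^{2} = \left(\frac{1}{-136 + \left(\frac{74}{105} + 93\right)}\right)^{2} = \left(\frac{1}{-136 + \frac{9839}{105}}\right)^{2} = \left(\frac{1}{- \frac{4441}{105}}\right)^{2} = \left(- \frac{105}{4441}\right)^{2} = \frac{11025}{19722481}$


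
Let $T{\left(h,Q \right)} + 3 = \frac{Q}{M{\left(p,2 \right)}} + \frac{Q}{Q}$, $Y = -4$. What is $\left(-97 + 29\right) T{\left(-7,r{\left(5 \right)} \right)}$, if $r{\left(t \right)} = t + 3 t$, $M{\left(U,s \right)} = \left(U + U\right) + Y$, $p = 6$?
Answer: $-34$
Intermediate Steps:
$M{\left(U,s \right)} = -4 + 2 U$ ($M{\left(U,s \right)} = \left(U + U\right) - 4 = 2 U - 4 = -4 + 2 U$)
$r{\left(t \right)} = 4 t$
$T{\left(h,Q \right)} = -2 + \frac{Q}{8}$ ($T{\left(h,Q \right)} = -3 + \left(\frac{Q}{-4 + 2 \cdot 6} + \frac{Q}{Q}\right) = -3 + \left(\frac{Q}{-4 + 12} + 1\right) = -3 + \left(\frac{Q}{8} + 1\right) = -3 + \left(1 + \frac{Q}{8}\right) = -2 + \frac{Q}{8}$)
$\left(-97 + 29\right) T{\left(-7,r{\left(5 \right)} \right)} = \left(-97 + 29\right) \left(-2 + \frac{4 \cdot 5}{8}\right) = - 68 \left(-2 + \frac{1}{8} \cdot 20\right) = - 68 \left(-2 + \frac{5}{2}\right) = \left(-68\right) \frac{1}{2} = -34$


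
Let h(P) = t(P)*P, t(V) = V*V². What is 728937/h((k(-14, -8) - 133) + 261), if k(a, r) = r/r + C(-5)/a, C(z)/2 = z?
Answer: 1750177737/679740887296 ≈ 0.0025748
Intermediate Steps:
C(z) = 2*z
t(V) = V³
k(a, r) = 1 - 10/a (k(a, r) = r/r + (2*(-5))/a = 1 - 10/a)
h(P) = P⁴ (h(P) = P³*P = P⁴)
728937/h((k(-14, -8) - 133) + 261) = 728937/((((-10 - 14)/(-14) - 133) + 261)⁴) = 728937/(((-1/14*(-24) - 133) + 261)⁴) = 728937/(((12/7 - 133) + 261)⁴) = 728937/((-919/7 + 261)⁴) = 728937/((908/7)⁴) = 728937/(679740887296/2401) = 728937*(2401/679740887296) = 1750177737/679740887296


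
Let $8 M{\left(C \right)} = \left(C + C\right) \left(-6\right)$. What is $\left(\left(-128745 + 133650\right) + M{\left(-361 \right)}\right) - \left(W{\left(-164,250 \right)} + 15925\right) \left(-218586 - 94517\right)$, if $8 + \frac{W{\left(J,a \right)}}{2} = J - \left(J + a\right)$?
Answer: $\frac{9649219147}{2} \approx 4.8246 \cdot 10^{9}$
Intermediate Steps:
$M{\left(C \right)} = - \frac{3 C}{2}$ ($M{\left(C \right)} = \frac{\left(C + C\right) \left(-6\right)}{8} = \frac{2 C \left(-6\right)}{8} = \frac{\left(-12\right) C}{8} = - \frac{3 C}{2}$)
$W{\left(J,a \right)} = -16 - 2 a$ ($W{\left(J,a \right)} = -16 + 2 \left(J - \left(J + a\right)\right) = -16 + 2 \left(- a\right) = -16 - 2 a$)
$\left(\left(-128745 + 133650\right) + M{\left(-361 \right)}\right) - \left(W{\left(-164,250 \right)} + 15925\right) \left(-218586 - 94517\right) = \left(\left(-128745 + 133650\right) - - \frac{1083}{2}\right) - \left(\left(-16 - 500\right) + 15925\right) \left(-218586 - 94517\right) = \left(4905 + \frac{1083}{2}\right) - \left(\left(-16 - 500\right) + 15925\right) \left(-313103\right) = \frac{10893}{2} - \left(-516 + 15925\right) \left(-313103\right) = \frac{10893}{2} - 15409 \left(-313103\right) = \frac{10893}{2} - -4824604127 = \frac{10893}{2} + 4824604127 = \frac{9649219147}{2}$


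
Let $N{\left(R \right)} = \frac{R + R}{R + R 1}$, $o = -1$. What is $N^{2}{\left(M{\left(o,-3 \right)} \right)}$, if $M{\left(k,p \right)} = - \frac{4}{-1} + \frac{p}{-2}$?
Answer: $1$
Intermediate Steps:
$M{\left(k,p \right)} = 4 - \frac{p}{2}$ ($M{\left(k,p \right)} = \left(-4\right) \left(-1\right) + p \left(- \frac{1}{2}\right) = 4 - \frac{p}{2}$)
$N{\left(R \right)} = 1$ ($N{\left(R \right)} = \frac{2 R}{R + R} = \frac{2 R}{2 R} = 2 R \frac{1}{2 R} = 1$)
$N^{2}{\left(M{\left(o,-3 \right)} \right)} = 1^{2} = 1$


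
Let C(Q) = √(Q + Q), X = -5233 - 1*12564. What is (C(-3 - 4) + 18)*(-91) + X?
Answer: -19435 - 91*I*√14 ≈ -19435.0 - 340.49*I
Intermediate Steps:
X = -17797 (X = -5233 - 12564 = -17797)
C(Q) = √2*√Q (C(Q) = √(2*Q) = √2*√Q)
(C(-3 - 4) + 18)*(-91) + X = (√2*√(-3 - 4) + 18)*(-91) - 17797 = (√2*√(-7) + 18)*(-91) - 17797 = (√2*(I*√7) + 18)*(-91) - 17797 = (I*√14 + 18)*(-91) - 17797 = (18 + I*√14)*(-91) - 17797 = (-1638 - 91*I*√14) - 17797 = -19435 - 91*I*√14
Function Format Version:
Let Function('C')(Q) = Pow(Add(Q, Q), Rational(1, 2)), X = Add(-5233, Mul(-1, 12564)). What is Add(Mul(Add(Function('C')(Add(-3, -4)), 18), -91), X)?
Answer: Add(-19435, Mul(-91, I, Pow(14, Rational(1, 2)))) ≈ Add(-19435., Mul(-340.49, I))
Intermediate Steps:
X = -17797 (X = Add(-5233, -12564) = -17797)
Function('C')(Q) = Mul(Pow(2, Rational(1, 2)), Pow(Q, Rational(1, 2))) (Function('C')(Q) = Pow(Mul(2, Q), Rational(1, 2)) = Mul(Pow(2, Rational(1, 2)), Pow(Q, Rational(1, 2))))
Add(Mul(Add(Function('C')(Add(-3, -4)), 18), -91), X) = Add(Mul(Add(Mul(Pow(2, Rational(1, 2)), Pow(Add(-3, -4), Rational(1, 2))), 18), -91), -17797) = Add(Mul(Add(Mul(Pow(2, Rational(1, 2)), Pow(-7, Rational(1, 2))), 18), -91), -17797) = Add(Mul(Add(Mul(Pow(2, Rational(1, 2)), Mul(I, Pow(7, Rational(1, 2)))), 18), -91), -17797) = Add(Mul(Add(Mul(I, Pow(14, Rational(1, 2))), 18), -91), -17797) = Add(Mul(Add(18, Mul(I, Pow(14, Rational(1, 2)))), -91), -17797) = Add(Add(-1638, Mul(-91, I, Pow(14, Rational(1, 2)))), -17797) = Add(-19435, Mul(-91, I, Pow(14, Rational(1, 2))))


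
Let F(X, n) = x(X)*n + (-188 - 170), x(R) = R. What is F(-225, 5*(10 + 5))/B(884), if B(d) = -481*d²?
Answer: 17233/375880336 ≈ 4.5847e-5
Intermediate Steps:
F(X, n) = -358 + X*n (F(X, n) = X*n + (-188 - 170) = X*n - 358 = -358 + X*n)
F(-225, 5*(10 + 5))/B(884) = (-358 - 1125*(10 + 5))/((-481*884²)) = (-358 - 1125*15)/((-481*781456)) = (-358 - 225*75)/(-375880336) = (-358 - 16875)*(-1/375880336) = -17233*(-1/375880336) = 17233/375880336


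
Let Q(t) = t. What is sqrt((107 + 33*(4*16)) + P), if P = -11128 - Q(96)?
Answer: I*sqrt(9005) ≈ 94.895*I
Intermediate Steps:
P = -11224 (P = -11128 - 1*96 = -11128 - 96 = -11224)
sqrt((107 + 33*(4*16)) + P) = sqrt((107 + 33*(4*16)) - 11224) = sqrt((107 + 33*64) - 11224) = sqrt((107 + 2112) - 11224) = sqrt(2219 - 11224) = sqrt(-9005) = I*sqrt(9005)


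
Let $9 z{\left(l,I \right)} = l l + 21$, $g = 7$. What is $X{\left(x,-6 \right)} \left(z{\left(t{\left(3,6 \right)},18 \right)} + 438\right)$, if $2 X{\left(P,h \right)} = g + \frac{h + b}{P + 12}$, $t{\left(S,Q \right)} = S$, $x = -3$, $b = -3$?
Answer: $1324$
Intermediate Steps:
$X{\left(P,h \right)} = \frac{7}{2} + \frac{-3 + h}{2 \left(12 + P\right)}$ ($X{\left(P,h \right)} = \frac{7 + \frac{h - 3}{P + 12}}{2} = \frac{7 + \frac{-3 + h}{12 + P}}{2} = \frac{7}{2} + \frac{-3 + h}{2 \left(12 + P\right)}$)
$z{\left(l,I \right)} = \frac{7}{3} + \frac{l^{2}}{9}$ ($z{\left(l,I \right)} = \frac{l l + 21}{9} = \frac{l^{2} + 21}{9} = \frac{21 + l^{2}}{9} = \frac{7}{3} + \frac{l^{2}}{9}$)
$X{\left(x,-6 \right)} \left(z{\left(t{\left(3,6 \right)},18 \right)} + 438\right) = \frac{81 - 6 + 7 \left(-3\right)}{2 \left(12 - 3\right)} \left(\left(\frac{7}{3} + \frac{3^{2}}{9}\right) + 438\right) = \frac{81 - 6 - 21}{2 \cdot 9} \left(\left(\frac{7}{3} + \frac{1}{9} \cdot 9\right) + 438\right) = \frac{1}{2} \cdot \frac{1}{9} \cdot 54 \left(\left(\frac{7}{3} + 1\right) + 438\right) = 3 \left(\frac{10}{3} + 438\right) = 3 \cdot \frac{1324}{3} = 1324$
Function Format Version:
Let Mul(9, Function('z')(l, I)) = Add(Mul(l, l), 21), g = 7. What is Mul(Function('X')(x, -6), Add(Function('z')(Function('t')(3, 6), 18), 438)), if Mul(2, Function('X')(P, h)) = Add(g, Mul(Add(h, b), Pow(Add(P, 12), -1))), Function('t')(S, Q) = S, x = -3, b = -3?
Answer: 1324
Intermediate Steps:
Function('X')(P, h) = Add(Rational(7, 2), Mul(Rational(1, 2), Pow(Add(12, P), -1), Add(-3, h))) (Function('X')(P, h) = Mul(Rational(1, 2), Add(7, Mul(Add(h, -3), Pow(Add(P, 12), -1)))) = Mul(Rational(1, 2), Add(7, Mul(Add(-3, h), Pow(Add(12, P), -1)))) = Mul(Rational(1, 2), Add(7, Mul(Pow(Add(12, P), -1), Add(-3, h)))) = Add(Rational(7, 2), Mul(Rational(1, 2), Pow(Add(12, P), -1), Add(-3, h))))
Function('z')(l, I) = Add(Rational(7, 3), Mul(Rational(1, 9), Pow(l, 2))) (Function('z')(l, I) = Mul(Rational(1, 9), Add(Mul(l, l), 21)) = Mul(Rational(1, 9), Add(Pow(l, 2), 21)) = Mul(Rational(1, 9), Add(21, Pow(l, 2))) = Add(Rational(7, 3), Mul(Rational(1, 9), Pow(l, 2))))
Mul(Function('X')(x, -6), Add(Function('z')(Function('t')(3, 6), 18), 438)) = Mul(Mul(Rational(1, 2), Pow(Add(12, -3), -1), Add(81, -6, Mul(7, -3))), Add(Add(Rational(7, 3), Mul(Rational(1, 9), Pow(3, 2))), 438)) = Mul(Mul(Rational(1, 2), Pow(9, -1), Add(81, -6, -21)), Add(Add(Rational(7, 3), Mul(Rational(1, 9), 9)), 438)) = Mul(Mul(Rational(1, 2), Rational(1, 9), 54), Add(Add(Rational(7, 3), 1), 438)) = Mul(3, Add(Rational(10, 3), 438)) = Mul(3, Rational(1324, 3)) = 1324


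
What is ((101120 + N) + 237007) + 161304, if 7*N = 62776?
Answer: 508399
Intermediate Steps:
N = 8968 (N = (⅐)*62776 = 8968)
((101120 + N) + 237007) + 161304 = ((101120 + 8968) + 237007) + 161304 = (110088 + 237007) + 161304 = 347095 + 161304 = 508399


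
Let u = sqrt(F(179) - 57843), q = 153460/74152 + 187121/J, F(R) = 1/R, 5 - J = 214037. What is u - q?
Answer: -182403407/152604816 + 14*I*sqrt(9455854)/179 ≈ -1.1953 + 240.51*I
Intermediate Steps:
J = -214032 (J = 5 - 1*214037 = 5 - 214037 = -214032)
q = 182403407/152604816 (q = 153460/74152 + 187121/(-214032) = 153460*(1/74152) + 187121*(-1/214032) = 38365/18538 - 187121/214032 = 182403407/152604816 ≈ 1.1953)
u = 14*I*sqrt(9455854)/179 (u = sqrt(1/179 - 57843) = sqrt(-10353896/179) = 14*I*sqrt(9455854)/179 ≈ 240.51*I)
u - q = 14*I*sqrt(9455854)/179 - 1*182403407/152604816 = 14*I*sqrt(9455854)/179 - 182403407/152604816 = -182403407/152604816 + 14*I*sqrt(9455854)/179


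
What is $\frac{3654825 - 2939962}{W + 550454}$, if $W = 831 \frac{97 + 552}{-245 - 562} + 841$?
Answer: $\frac{192298147}{148118582} \approx 1.2983$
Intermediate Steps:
$W = \frac{46456}{269}$ ($W = 831 \frac{649}{-807} + 841 = 831 \cdot 649 \left(- \frac{1}{807}\right) + 841 = 831 \left(- \frac{649}{807}\right) + 841 = - \frac{179773}{269} + 841 = \frac{46456}{269} \approx 172.7$)
$\frac{3654825 - 2939962}{W + 550454} = \frac{3654825 - 2939962}{\frac{46456}{269} + 550454} = \frac{714863}{\frac{148118582}{269}} = 714863 \cdot \frac{269}{148118582} = \frac{192298147}{148118582}$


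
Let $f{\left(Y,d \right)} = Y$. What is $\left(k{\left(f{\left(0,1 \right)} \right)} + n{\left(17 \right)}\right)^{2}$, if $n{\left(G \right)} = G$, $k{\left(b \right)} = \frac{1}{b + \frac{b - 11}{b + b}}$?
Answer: $289$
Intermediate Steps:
$k{\left(b \right)} = \frac{1}{b + \frac{-11 + b}{2 b}}$
$\left(k{\left(f{\left(0,1 \right)} \right)} + n{\left(17 \right)}\right)^{2} = \left(2 \cdot 0 \frac{1}{-11 + 0 + 2 \cdot 0^{2}} + 17\right)^{2} = \left(2 \cdot 0 \frac{1}{-11 + 0 + 2 \cdot 0} + 17\right)^{2} = \left(2 \cdot 0 \frac{1}{-11 + 0 + 0} + 17\right)^{2} = \left(2 \cdot 0 \frac{1}{-11} + 17\right)^{2} = \left(2 \cdot 0 \left(- \frac{1}{11}\right) + 17\right)^{2} = \left(0 + 17\right)^{2} = 17^{2} = 289$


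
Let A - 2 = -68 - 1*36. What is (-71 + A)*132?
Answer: -22836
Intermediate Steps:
A = -102 (A = 2 + (-68 - 1*36) = 2 + (-68 - 36) = 2 - 104 = -102)
(-71 + A)*132 = (-71 - 102)*132 = -173*132 = -22836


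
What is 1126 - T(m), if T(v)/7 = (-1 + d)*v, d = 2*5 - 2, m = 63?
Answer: -1961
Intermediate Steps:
d = 8 (d = 10 - 2 = 8)
T(v) = 49*v (T(v) = 7*((-1 + 8)*v) = 7*(7*v) = 49*v)
1126 - T(m) = 1126 - 49*63 = 1126 - 1*3087 = 1126 - 3087 = -1961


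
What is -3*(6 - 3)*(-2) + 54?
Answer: 72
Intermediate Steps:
-3*(6 - 3)*(-2) + 54 = -3*3*(-2) + 54 = -9*(-2) + 54 = 18 + 54 = 72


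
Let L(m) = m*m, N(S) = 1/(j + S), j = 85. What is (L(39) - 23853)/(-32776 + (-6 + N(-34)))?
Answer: 1138932/1671881 ≈ 0.68123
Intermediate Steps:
N(S) = 1/(85 + S)
L(m) = m**2
(L(39) - 23853)/(-32776 + (-6 + N(-34))) = (39**2 - 23853)/(-32776 + (-6 + 1/(85 - 34))) = (1521 - 23853)/(-32776 + (-6 + 1/51)) = -22332/(-32776 + (-6 + 1/51)) = -22332/(-32776 - 305/51) = -22332/(-1671881/51) = -22332*(-51/1671881) = 1138932/1671881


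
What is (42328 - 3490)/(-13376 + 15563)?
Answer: 12946/729 ≈ 17.759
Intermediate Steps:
(42328 - 3490)/(-13376 + 15563) = 38838/2187 = 38838*(1/2187) = 12946/729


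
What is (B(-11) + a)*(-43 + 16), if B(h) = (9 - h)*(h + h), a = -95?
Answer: 14445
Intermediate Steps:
B(h) = 2*h*(9 - h) (B(h) = (9 - h)*(2*h) = 2*h*(9 - h))
(B(-11) + a)*(-43 + 16) = (2*(-11)*(9 - 1*(-11)) - 95)*(-43 + 16) = (2*(-11)*(9 + 11) - 95)*(-27) = (2*(-11)*20 - 95)*(-27) = (-440 - 95)*(-27) = -535*(-27) = 14445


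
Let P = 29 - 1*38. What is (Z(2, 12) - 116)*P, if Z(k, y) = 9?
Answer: 963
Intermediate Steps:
P = -9 (P = 29 - 38 = -9)
(Z(2, 12) - 116)*P = (9 - 116)*(-9) = -107*(-9) = 963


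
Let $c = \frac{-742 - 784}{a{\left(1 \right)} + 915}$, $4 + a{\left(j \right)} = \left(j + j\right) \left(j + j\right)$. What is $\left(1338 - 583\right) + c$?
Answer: $\frac{689299}{915} \approx 753.33$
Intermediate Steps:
$a{\left(j \right)} = -4 + 4 j^{2}$ ($a{\left(j \right)} = -4 + \left(j + j\right) \left(j + j\right) = -4 + 2 j 2 j = -4 + 4 j^{2}$)
$c = - \frac{1526}{915}$ ($c = \frac{-742 - 784}{\left(-4 + 4 \cdot 1^{2}\right) + 915} = - \frac{1526}{\left(-4 + 4 \cdot 1\right) + 915} = - \frac{1526}{\left(-4 + 4\right) + 915} = - \frac{1526}{0 + 915} = - \frac{1526}{915} \approx -1.6678$)
$\left(1338 - 583\right) + c = \left(1338 - 583\right) - \frac{1526}{915} = 755 - \frac{1526}{915} = \frac{689299}{915}$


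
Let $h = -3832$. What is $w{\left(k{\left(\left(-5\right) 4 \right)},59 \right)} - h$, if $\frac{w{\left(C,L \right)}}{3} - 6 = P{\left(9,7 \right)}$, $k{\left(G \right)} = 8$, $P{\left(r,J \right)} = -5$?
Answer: $3835$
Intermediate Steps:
$w{\left(C,L \right)} = 3$ ($w{\left(C,L \right)} = 18 + 3 \left(-5\right) = 18 - 15 = 3$)
$w{\left(k{\left(\left(-5\right) 4 \right)},59 \right)} - h = 3 - -3832 = 3 + 3832 = 3835$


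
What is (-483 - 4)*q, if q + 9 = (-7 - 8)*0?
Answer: 4383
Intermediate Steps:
q = -9 (q = -9 + (-7 - 8)*0 = -9 - 15*0 = -9 + 0 = -9)
(-483 - 4)*q = (-483 - 4)*(-9) = -487*(-9) = 4383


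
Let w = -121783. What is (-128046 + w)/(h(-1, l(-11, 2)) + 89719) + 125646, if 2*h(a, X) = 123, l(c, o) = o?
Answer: 22560621748/179561 ≈ 1.2564e+5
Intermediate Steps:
h(a, X) = 123/2 (h(a, X) = (½)*123 = 123/2)
(-128046 + w)/(h(-1, l(-11, 2)) + 89719) + 125646 = (-128046 - 121783)/(123/2 + 89719) + 125646 = -249829/179561/2 + 125646 = -249829*2/179561 + 125646 = -499658/179561 + 125646 = 22560621748/179561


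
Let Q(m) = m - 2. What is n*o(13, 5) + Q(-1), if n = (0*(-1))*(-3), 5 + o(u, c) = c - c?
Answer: -3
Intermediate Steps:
o(u, c) = -5 (o(u, c) = -5 + (c - c) = -5 + 0 = -5)
n = 0 (n = 0*(-3) = 0)
Q(m) = -2 + m
n*o(13, 5) + Q(-1) = 0*(-5) + (-2 - 1) = 0 - 3 = -3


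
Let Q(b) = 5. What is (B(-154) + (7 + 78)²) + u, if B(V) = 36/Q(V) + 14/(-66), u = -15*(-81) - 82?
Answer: 1380223/165 ≈ 8365.0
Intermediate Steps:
u = 1133 (u = 1215 - 82 = 1133)
B(V) = 1153/165 (B(V) = 36/5 + 14/(-66) = 36*(⅕) + 14*(-1/66) = 36/5 - 7/33 = 1153/165)
(B(-154) + (7 + 78)²) + u = (1153/165 + (7 + 78)²) + 1133 = (1153/165 + 85²) + 1133 = (1153/165 + 7225) + 1133 = 1193278/165 + 1133 = 1380223/165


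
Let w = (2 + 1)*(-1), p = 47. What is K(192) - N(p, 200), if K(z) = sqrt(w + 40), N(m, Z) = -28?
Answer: 28 + sqrt(37) ≈ 34.083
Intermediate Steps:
w = -3 (w = 3*(-1) = -3)
K(z) = sqrt(37) (K(z) = sqrt(-3 + 40) = sqrt(37))
K(192) - N(p, 200) = sqrt(37) - 1*(-28) = sqrt(37) + 28 = 28 + sqrt(37)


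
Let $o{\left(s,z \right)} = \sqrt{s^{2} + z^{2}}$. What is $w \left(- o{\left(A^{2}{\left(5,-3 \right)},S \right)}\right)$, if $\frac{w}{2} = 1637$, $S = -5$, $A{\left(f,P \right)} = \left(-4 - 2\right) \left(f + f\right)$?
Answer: $- 16370 \sqrt{518401} \approx -1.1786 \cdot 10^{7}$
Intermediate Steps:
$A{\left(f,P \right)} = - 12 f$ ($A{\left(f,P \right)} = - 6 \cdot 2 f = - 12 f$)
$w = 3274$ ($w = 2 \cdot 1637 = 3274$)
$w \left(- o{\left(A^{2}{\left(5,-3 \right)},S \right)}\right) = 3274 \left(- \sqrt{\left(\left(\left(-12\right) 5\right)^{2}\right)^{2} + \left(-5\right)^{2}}\right) = 3274 \left(- \sqrt{\left(\left(-60\right)^{2}\right)^{2} + 25}\right) = 3274 \left(- \sqrt{3600^{2} + 25}\right) = 3274 \left(- \sqrt{12960000 + 25}\right) = 3274 \left(- \sqrt{12960025}\right) = 3274 \left(- 5 \sqrt{518401}\right) = - 16370 \sqrt{518401}$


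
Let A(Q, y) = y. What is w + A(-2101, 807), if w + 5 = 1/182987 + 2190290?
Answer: 400941351805/182987 ≈ 2.1911e+6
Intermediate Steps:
w = 400793681296/182987 (w = -5 + (1/182987 + 2190290) = -5 + 400794596231/182987 = 400793681296/182987 ≈ 2.1903e+6)
w + A(-2101, 807) = 400793681296/182987 + 807 = 400941351805/182987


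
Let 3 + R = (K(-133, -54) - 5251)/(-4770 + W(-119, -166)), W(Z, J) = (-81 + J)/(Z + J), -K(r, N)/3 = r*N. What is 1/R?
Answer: 71537/187344 ≈ 0.38185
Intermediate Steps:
K(r, N) = -3*N*r (K(r, N) = -3*r*N = -3*N*r)
W(Z, J) = (-81 + J)/(J + Z)
R = 187344/71537 (R = -3 + (-3*(-54)*(-133) - 5251)/(-4770 + (-81 - 166)/(-166 - 119)) = -3 + (-21546 - 5251)/(-4770 - 247/(-285)) = -3 - 26797/(-4770 - 1/285*(-247)) = -3 - 26797/(-4770 + 13/15) = -3 - 26797/(-71537/15) = -3 - 26797*(-15/71537) = -3 + 401955/71537 = 187344/71537 ≈ 2.6188)
1/R = 1/(187344/71537) = 71537/187344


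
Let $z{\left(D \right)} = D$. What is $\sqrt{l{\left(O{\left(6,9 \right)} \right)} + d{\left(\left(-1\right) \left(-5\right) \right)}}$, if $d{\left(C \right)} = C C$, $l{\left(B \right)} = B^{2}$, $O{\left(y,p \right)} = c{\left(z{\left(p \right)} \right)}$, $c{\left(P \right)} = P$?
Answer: $\sqrt{106} \approx 10.296$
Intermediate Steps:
$O{\left(y,p \right)} = p$
$d{\left(C \right)} = C^{2}$
$\sqrt{l{\left(O{\left(6,9 \right)} \right)} + d{\left(\left(-1\right) \left(-5\right) \right)}} = \sqrt{9^{2} + \left(\left(-1\right) \left(-5\right)\right)^{2}} = \sqrt{81 + 5^{2}} = \sqrt{81 + 25} = \sqrt{106}$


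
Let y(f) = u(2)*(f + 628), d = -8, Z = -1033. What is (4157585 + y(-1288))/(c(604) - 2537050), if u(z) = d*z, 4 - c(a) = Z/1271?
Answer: -5297712295/3224584433 ≈ -1.6429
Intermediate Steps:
c(a) = 6117/1271 (c(a) = 4 - (-1033)/1271 = 4 - 1*(-1033/1271) = 4 + 1033/1271 = 6117/1271)
u(z) = -8*z
y(f) = -10048 - 16*f (y(f) = (-8*2)*(f + 628) = -16*(628 + f) = -10048 - 16*f)
(4157585 + y(-1288))/(c(604) - 2537050) = (4157585 + (-10048 - 16*(-1288)))/(6117/1271 - 2537050) = (4157585 + (-10048 + 20608))/(-3224584433/1271) = (4157585 + 10560)*(-1271/3224584433) = 4168145*(-1271/3224584433) = -5297712295/3224584433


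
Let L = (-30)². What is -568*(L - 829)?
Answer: -40328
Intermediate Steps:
L = 900
-568*(L - 829) = -568*(900 - 829) = -568*71 = -40328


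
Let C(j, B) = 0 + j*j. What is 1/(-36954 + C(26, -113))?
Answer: -1/36278 ≈ -2.7565e-5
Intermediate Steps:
C(j, B) = j² (C(j, B) = 0 + j² = j²)
1/(-36954 + C(26, -113)) = 1/(-36954 + 26²) = 1/(-36954 + 676) = 1/(-36278) = -1/36278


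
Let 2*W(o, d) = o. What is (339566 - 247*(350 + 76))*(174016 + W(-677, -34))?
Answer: 40700280060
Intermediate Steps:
W(o, d) = o/2
(339566 - 247*(350 + 76))*(174016 + W(-677, -34)) = (339566 - 247*(350 + 76))*(174016 + (½)*(-677)) = (339566 - 247*426)*(174016 - 677/2) = (339566 - 105222)*(347355/2) = 234344*(347355/2) = 40700280060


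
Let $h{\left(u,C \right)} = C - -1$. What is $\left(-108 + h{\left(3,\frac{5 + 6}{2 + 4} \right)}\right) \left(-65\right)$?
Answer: $\frac{41015}{6} \approx 6835.8$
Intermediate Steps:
$h{\left(u,C \right)} = 1 + C$ ($h{\left(u,C \right)} = C + 1 = 1 + C$)
$\left(-108 + h{\left(3,\frac{5 + 6}{2 + 4} \right)}\right) \left(-65\right) = \left(-108 + \left(1 + \frac{5 + 6}{2 + 4}\right)\right) \left(-65\right) = \left(-108 + \left(1 + \frac{11}{6}\right)\right) \left(-65\right) = \left(-108 + \frac{17}{6}\right) \left(-65\right) = \left(- \frac{631}{6}\right) \left(-65\right) = \frac{41015}{6}$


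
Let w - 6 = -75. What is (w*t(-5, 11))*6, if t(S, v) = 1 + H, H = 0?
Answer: -414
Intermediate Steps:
t(S, v) = 1 (t(S, v) = 1 + 0 = 1)
w = -69 (w = 6 - 75 = -69)
(w*t(-5, 11))*6 = -69*1*6 = -69*6 = -414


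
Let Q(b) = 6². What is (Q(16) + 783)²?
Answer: 670761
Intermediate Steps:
Q(b) = 36
(Q(16) + 783)² = (36 + 783)² = 819² = 670761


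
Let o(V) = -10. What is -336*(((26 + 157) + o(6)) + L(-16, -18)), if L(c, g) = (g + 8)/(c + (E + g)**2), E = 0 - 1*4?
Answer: -2266712/39 ≈ -58121.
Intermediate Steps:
E = -4 (E = 0 - 4 = -4)
L(c, g) = (8 + g)/(c + (-4 + g)**2) (L(c, g) = (g + 8)/(c + (-4 + g)**2) = (8 + g)/(c + (-4 + g)**2))
-336*(((26 + 157) + o(6)) + L(-16, -18)) = -336*(((26 + 157) - 10) + (8 - 18)/(-16 + (-4 - 18)**2)) = -336*((183 - 10) - 10/(-16 + (-22)**2)) = -336*(173 - 10/(-16 + 484)) = -336*(173 - 10/468) = -336*(173 + (1/468)*(-10)) = -336*(173 - 5/234) = -336*40477/234 = -2266712/39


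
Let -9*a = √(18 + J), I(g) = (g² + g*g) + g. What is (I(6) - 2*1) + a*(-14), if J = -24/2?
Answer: 76 + 14*√6/9 ≈ 79.810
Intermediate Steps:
I(g) = g + 2*g² (I(g) = (g² + g²) + g = 2*g² + g = g + 2*g²)
J = -12 (J = -24*½ = -12)
a = -√6/9 (a = -√(18 - 12)/9 = -√6/9 ≈ -0.27217)
(I(6) - 2*1) + a*(-14) = (6*(1 + 2*6) - 2*1) - √6/9*(-14) = (6*(1 + 12) - 2) + 14*√6/9 = (6*13 - 2) + 14*√6/9 = (78 - 2) + 14*√6/9 = 76 + 14*√6/9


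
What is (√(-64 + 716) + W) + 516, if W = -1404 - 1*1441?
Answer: -2329 + 2*√163 ≈ -2303.5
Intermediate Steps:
W = -2845 (W = -1404 - 1441 = -2845)
(√(-64 + 716) + W) + 516 = (√(-64 + 716) - 2845) + 516 = (√652 - 2845) + 516 = (2*√163 - 2845) + 516 = (-2845 + 2*√163) + 516 = -2329 + 2*√163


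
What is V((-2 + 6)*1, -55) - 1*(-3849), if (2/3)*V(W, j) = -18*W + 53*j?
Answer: -1263/2 ≈ -631.50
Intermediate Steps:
V(W, j) = -27*W + 159*j/2 (V(W, j) = 3*(-18*W + 53*j)/2 = -27*W + 159*j/2)
V((-2 + 6)*1, -55) - 1*(-3849) = (-27*(-2 + 6) + (159/2)*(-55)) - 1*(-3849) = (-108 - 8745/2) + 3849 = -8961/2 + 3849 = -1263/2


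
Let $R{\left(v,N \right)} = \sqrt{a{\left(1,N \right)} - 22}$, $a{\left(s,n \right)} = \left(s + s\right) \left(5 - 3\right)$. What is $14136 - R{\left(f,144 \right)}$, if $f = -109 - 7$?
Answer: $14136 - 3 i \sqrt{2} \approx 14136.0 - 4.2426 i$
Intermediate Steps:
$f = -116$
$a{\left(s,n \right)} = 4 s$ ($a{\left(s,n \right)} = 2 s 2 = 4 s$)
$R{\left(v,N \right)} = 3 i \sqrt{2}$ ($R{\left(v,N \right)} = \sqrt{4 \cdot 1 - 22} = \sqrt{4 - 22} = \sqrt{-18} = 3 i \sqrt{2}$)
$14136 - R{\left(f,144 \right)} = 14136 - 3 i \sqrt{2}$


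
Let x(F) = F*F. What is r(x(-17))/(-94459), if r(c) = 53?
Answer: -53/94459 ≈ -0.00056109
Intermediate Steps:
x(F) = F²
r(x(-17))/(-94459) = 53/(-94459) = 53*(-1/94459) = -53/94459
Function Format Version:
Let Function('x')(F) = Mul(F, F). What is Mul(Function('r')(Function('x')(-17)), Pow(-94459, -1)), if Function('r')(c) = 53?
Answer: Rational(-53, 94459) ≈ -0.00056109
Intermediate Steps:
Function('x')(F) = Pow(F, 2)
Mul(Function('r')(Function('x')(-17)), Pow(-94459, -1)) = Mul(53, Pow(-94459, -1)) = Mul(53, Rational(-1, 94459)) = Rational(-53, 94459)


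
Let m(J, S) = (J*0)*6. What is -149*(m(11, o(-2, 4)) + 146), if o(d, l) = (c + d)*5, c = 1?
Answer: -21754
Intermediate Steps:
o(d, l) = 5 + 5*d (o(d, l) = (1 + d)*5 = 5 + 5*d)
m(J, S) = 0 (m(J, S) = 0*6 = 0)
-149*(m(11, o(-2, 4)) + 146) = -149*(0 + 146) = -149*146 = -21754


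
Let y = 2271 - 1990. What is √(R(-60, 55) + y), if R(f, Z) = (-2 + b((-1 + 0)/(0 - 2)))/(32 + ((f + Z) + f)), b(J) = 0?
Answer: 5*√12243/33 ≈ 16.765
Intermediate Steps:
R(f, Z) = -2/(32 + Z + 2*f) (R(f, Z) = (-2 + 0)/(32 + ((f + Z) + f)) = -2/(32 + ((Z + f) + f)) = -2/(32 + (Z + 2*f)) = -2/(32 + Z + 2*f))
y = 281
√(R(-60, 55) + y) = √(-2/(32 + 55 + 2*(-60)) + 281) = √(-2/(32 + 55 - 120) + 281) = √(-2/(-33) + 281) = √(-2*(-1/33) + 281) = √(2/33 + 281) = √(9275/33) = 5*√12243/33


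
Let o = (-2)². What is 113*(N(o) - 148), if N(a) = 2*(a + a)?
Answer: -14916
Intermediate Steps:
o = 4
N(a) = 4*a (N(a) = 2*(2*a) = 4*a)
113*(N(o) - 148) = 113*(4*4 - 148) = 113*(16 - 148) = 113*(-132) = -14916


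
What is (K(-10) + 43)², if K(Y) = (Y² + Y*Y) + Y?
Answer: 54289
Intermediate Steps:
K(Y) = Y + 2*Y² (K(Y) = (Y² + Y²) + Y = 2*Y² + Y = Y + 2*Y²)
(K(-10) + 43)² = (-10*(1 + 2*(-10)) + 43)² = (-10*(1 - 20) + 43)² = (-10*(-19) + 43)² = (190 + 43)² = 233² = 54289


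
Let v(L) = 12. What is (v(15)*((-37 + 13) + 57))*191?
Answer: 75636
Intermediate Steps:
(v(15)*((-37 + 13) + 57))*191 = (12*((-37 + 13) + 57))*191 = (12*(-24 + 57))*191 = (12*33)*191 = 396*191 = 75636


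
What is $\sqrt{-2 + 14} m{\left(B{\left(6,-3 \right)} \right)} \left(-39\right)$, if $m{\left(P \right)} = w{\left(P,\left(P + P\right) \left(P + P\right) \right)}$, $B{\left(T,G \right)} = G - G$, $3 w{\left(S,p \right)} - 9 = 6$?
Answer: $- 390 \sqrt{3} \approx -675.5$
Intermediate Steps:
$w{\left(S,p \right)} = 5$ ($w{\left(S,p \right)} = 3 + \frac{1}{3} \cdot 6 = 3 + 2 = 5$)
$B{\left(T,G \right)} = 0$
$m{\left(P \right)} = 5$
$\sqrt{-2 + 14} m{\left(B{\left(6,-3 \right)} \right)} \left(-39\right) = \sqrt{-2 + 14} \cdot 5 \left(-39\right) = \sqrt{12} \cdot 5 \left(-39\right) = 2 \sqrt{3} \cdot 5 \left(-39\right) = 10 \sqrt{3} \left(-39\right) = - 390 \sqrt{3}$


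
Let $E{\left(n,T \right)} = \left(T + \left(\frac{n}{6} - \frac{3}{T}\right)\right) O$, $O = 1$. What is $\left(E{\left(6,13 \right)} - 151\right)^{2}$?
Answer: $\frac{3182656}{169} \approx 18832.0$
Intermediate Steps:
$E{\left(n,T \right)} = T - \frac{3}{T} + \frac{n}{6}$ ($E{\left(n,T \right)} = \left(T + \left(\frac{n}{6} - \frac{3}{T}\right)\right) 1 = \left(T + \left(- \frac{3}{T} + \frac{n}{6}\right)\right) 1 = \left(T - \frac{3}{T} + \frac{n}{6}\right) 1 = T - \frac{3}{T} + \frac{n}{6}$)
$\left(E{\left(6,13 \right)} - 151\right)^{2} = \left(\left(13 - \frac{3}{13} + \frac{1}{6} \cdot 6\right) - 151\right)^{2} = \left(\left(13 - \frac{3}{13} + 1\right) - 151\right)^{2} = \left(\frac{179}{13} - 151\right)^{2} = \left(- \frac{1784}{13}\right)^{2} = \frac{3182656}{169}$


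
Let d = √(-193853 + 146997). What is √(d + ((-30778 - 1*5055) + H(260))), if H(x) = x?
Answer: √(-35573 + 2*I*√11714) ≈ 0.5738 + 188.61*I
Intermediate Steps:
d = 2*I*√11714 (d = √(-46856) = 2*I*√11714 ≈ 216.46*I)
√(d + ((-30778 - 1*5055) + H(260))) = √(2*I*√11714 + ((-30778 - 1*5055) + 260)) = √(2*I*√11714 + ((-30778 - 5055) + 260)) = √(2*I*√11714 + (-35833 + 260)) = √(2*I*√11714 - 35573) = √(-35573 + 2*I*√11714)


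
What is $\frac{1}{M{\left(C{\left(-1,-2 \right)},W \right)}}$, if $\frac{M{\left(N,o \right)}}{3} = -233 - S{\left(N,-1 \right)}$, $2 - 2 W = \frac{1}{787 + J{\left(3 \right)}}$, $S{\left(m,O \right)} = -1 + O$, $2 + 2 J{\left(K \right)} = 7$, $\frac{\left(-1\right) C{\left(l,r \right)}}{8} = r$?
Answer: $- \frac{1}{693} \approx -0.001443$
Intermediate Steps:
$C{\left(l,r \right)} = - 8 r$
$J{\left(K \right)} = \frac{5}{2}$ ($J{\left(K \right)} = -1 + \frac{1}{2} \cdot 7 = -1 + \frac{7}{2} = \frac{5}{2}$)
$W = \frac{1578}{1579}$ ($W = 1 - \frac{1}{2 \left(787 + \frac{5}{2}\right)} = 1 - \frac{1}{2 \cdot \frac{1579}{2}} = 1 - \frac{1}{1579} = \frac{1578}{1579} \approx 0.99937$)
$M{\left(N,o \right)} = -693$ ($M{\left(N,o \right)} = 3 \left(-233 - \left(-1 - 1\right)\right) = 3 \left(-233 - -2\right) = 3 \left(-233 + 2\right) = 3 \left(-231\right) = -693$)
$\frac{1}{M{\left(C{\left(-1,-2 \right)},W \right)}} = \frac{1}{-693} = - \frac{1}{693}$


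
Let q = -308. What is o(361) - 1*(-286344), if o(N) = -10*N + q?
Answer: 282426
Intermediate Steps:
o(N) = -308 - 10*N (o(N) = -10*N - 308 = -308 - 10*N)
o(361) - 1*(-286344) = (-308 - 10*361) - 1*(-286344) = (-308 - 3610) + 286344 = -3918 + 286344 = 282426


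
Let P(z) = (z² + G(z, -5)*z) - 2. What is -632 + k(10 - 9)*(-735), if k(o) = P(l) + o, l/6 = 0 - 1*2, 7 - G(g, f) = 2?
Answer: -61637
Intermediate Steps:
G(g, f) = 5 (G(g, f) = 7 - 1*2 = 7 - 2 = 5)
l = -12 (l = 6*(0 - 1*2) = 6*(0 - 2) = 6*(-2) = -12)
P(z) = -2 + z² + 5*z (P(z) = (z² + 5*z) - 2 = -2 + z² + 5*z)
k(o) = 82 + o (k(o) = (-2 + (-12)² + 5*(-12)) + o = (-2 + 144 - 60) + o = 82 + o)
-632 + k(10 - 9)*(-735) = -632 + (82 + (10 - 9))*(-735) = -632 + (82 + 1)*(-735) = -632 + 83*(-735) = -632 - 61005 = -61637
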